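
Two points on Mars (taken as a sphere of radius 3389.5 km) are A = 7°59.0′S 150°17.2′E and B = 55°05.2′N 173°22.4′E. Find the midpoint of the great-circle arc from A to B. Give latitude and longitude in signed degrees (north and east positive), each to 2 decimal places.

Central angle δ = 1.1511 rad. Interpolating on the sphere with fraction f = 0.5:
P = [sin((1−f)δ)·A + sin(fδ)·B] / sin δ = 0.5960·A + 0.5960·B in Cartesian coordinates,
giving P = (-0.8515, 0.3319, 0.4060), i.e. latitude 23.95°, longitude 158.70°.

23.95°, 158.70°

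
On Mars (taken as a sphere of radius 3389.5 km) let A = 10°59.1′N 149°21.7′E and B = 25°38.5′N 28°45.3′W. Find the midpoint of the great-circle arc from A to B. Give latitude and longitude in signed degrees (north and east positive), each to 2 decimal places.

82.15°, 129.19°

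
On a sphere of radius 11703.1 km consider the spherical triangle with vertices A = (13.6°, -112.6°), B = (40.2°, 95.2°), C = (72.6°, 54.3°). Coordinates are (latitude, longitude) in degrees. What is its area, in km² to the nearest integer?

88088759 km²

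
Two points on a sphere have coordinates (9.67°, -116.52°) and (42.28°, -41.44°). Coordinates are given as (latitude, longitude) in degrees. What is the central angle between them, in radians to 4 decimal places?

1.2653 rad

Let φ₁ = 0.1688 rad, φ₂ = 0.7379 rad, and Δλ = 1.3104 rad.
cos c = sin φ₁ sin φ₂ + cos φ₁ cos φ₂ cos Δλ = (0.1680)(0.6728) + (0.9858)(0.7399)(0.2575) = 0.30079,
so c = arccos(0.30079) = 1.26527 rad.
So the angular separation is 1.2653 rad.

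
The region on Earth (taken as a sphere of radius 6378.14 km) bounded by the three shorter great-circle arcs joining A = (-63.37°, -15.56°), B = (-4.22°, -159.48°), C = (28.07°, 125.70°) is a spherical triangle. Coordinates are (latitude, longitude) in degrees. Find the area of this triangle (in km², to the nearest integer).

106958865 km²

Side lengths (central angles): a = 1.3737, b = 2.3878, c = 1.8708 rad; semiperimeter s = 2.8162.
By l'Huilier's theorem, tan(E/4) = √[tan(s/2) tan((s−a)/2) tan((s−b)/2) tan((s−c)/2)], giving spherical excess E = 2.6292 rad.
Area = E·R² = 2.6292 × (6378.14)² ≈ 106958865 km².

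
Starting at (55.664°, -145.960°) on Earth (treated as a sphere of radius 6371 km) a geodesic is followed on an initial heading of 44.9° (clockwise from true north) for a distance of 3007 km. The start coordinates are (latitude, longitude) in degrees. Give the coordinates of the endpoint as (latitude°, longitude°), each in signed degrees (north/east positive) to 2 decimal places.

66.51°, -92.34°

Angular distance δ = d/R = 3007/6371 = 0.47198 rad; initial bearing θ = 0.7837 rad.
sin φ₂ = sin φ₁ cos δ + cos φ₁ sin δ cos θ = (0.8257)(0.8907) + (0.5640)(0.4547)(0.7083) = 0.9171, so φ₂ = 66.51°.
Δλ = atan2(sin θ sin δ cos φ₁, cos δ − sin φ₁ sin φ₂) = atan2(0.1810, 0.1334) = 53.619°.
λ₂ = -145.960° + 53.619° = -92.34°.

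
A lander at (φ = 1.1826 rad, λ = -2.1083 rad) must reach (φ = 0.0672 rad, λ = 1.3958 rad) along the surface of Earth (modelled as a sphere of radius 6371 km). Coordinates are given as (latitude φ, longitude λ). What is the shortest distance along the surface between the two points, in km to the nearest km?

11889 km

In radians: φ₁ = 1.1826, φ₂ = 0.0672, Δλ = -159.230° = -2.7791 rad.
Haversine: a = sin²(Δφ/2) + cos φ₁ cos φ₂ sin²(Δλ/2) = 0.2801 + (0.3785)(0.9977)(0.9675) = 0.64548.
Central angle c = 2·arcsin(√a) = 1.86603 rad.
Distance = R·c = 6371 × 1.8660 ≈ 11889 km.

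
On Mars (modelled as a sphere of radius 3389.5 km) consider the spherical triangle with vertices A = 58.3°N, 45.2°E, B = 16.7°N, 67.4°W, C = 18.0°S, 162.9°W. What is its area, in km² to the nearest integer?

30547318 km²

Side lengths (central angles): a = 1.7478, b = 2.3515, c = 1.5197 rad; semiperimeter s = 2.8095.
By l'Huilier's theorem, tan(E/4) = √[tan(s/2) tan((s−a)/2) tan((s−b)/2) tan((s−c)/2)], giving spherical excess E = 2.6589 rad.
Area = E·R² = 2.6589 × (3389.5)² ≈ 30547318 km².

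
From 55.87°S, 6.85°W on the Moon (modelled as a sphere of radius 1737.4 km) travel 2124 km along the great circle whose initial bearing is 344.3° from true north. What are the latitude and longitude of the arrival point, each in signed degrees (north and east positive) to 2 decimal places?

Angular distance δ = d/R = 2124/1737.4 = 1.22252 rad; initial bearing θ = 6.0092 rad.
sin φ₂ = sin φ₁ cos δ + cos φ₁ sin δ cos θ = (-0.8278)(0.3413) + (0.5611)(0.9400)(0.9627) = 0.2252, so φ₂ = 13.02°.
Δλ = atan2(sin θ sin δ cos φ₁, cos δ − sin φ₁ sin φ₂) = atan2(-0.1427, 0.5277) = -15.133°.
λ₂ = -6.850° − 15.133° = -21.98°.

13.02°, -21.98°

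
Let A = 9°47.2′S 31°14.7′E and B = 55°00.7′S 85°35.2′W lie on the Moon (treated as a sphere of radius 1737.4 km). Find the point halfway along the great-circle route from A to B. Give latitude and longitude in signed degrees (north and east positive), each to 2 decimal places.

The central angle between A and B is δ = 1.6869 rad.
With f = 0.5, the slerp weights are sin((1−f)δ)/sin δ = 0.7520 and sin(fδ)/sin δ = 0.7520.
Weighted sum of the unit vectors: (0.7520)·(0.8425,0.5112,-0.1700) + (0.7520)·(0.0441,-0.5717,-0.8193) = (0.6667, -0.0455, -0.7439).
Converting back: φ = atan2(z, √(x²+y²)) = -48.06°, λ = atan2(y, x) = -3.91°.

-48.06°, -3.91°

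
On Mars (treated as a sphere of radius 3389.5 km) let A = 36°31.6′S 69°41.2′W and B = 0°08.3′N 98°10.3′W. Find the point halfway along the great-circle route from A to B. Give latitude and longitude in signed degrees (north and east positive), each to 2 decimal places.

The central angle between A and B is δ = 0.7886 rad.
With f = 0.5, the slerp weights are sin((1−f)δ)/sin δ = 0.5416 and sin(fδ)/sin δ = 0.5416.
Weighted sum of the unit vectors: (0.5416)·(0.2790,-0.7536,-0.5952) + (0.5416)·(-0.1421,-0.9898,0.0024) = (0.0741, -0.9442, -0.3210).
Converting back: φ = atan2(z, √(x²+y²)) = -18.72°, λ = atan2(y, x) = -85.51°.

-18.72°, -85.51°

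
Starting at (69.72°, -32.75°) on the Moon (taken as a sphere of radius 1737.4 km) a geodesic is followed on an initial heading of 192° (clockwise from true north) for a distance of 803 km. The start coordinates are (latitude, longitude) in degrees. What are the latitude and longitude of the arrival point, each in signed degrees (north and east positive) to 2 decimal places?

43.50°, -40.09°

Angular distance δ = d/R = 803/1737.4 = 0.46218 rad; initial bearing θ = 3.3510 rad.
sin φ₂ = sin φ₁ cos δ + cos φ₁ sin δ cos θ = (0.9380)(0.8951) + (0.3466)(0.4459)(-0.9781) = 0.6884, so φ₂ = 43.50°.
Δλ = atan2(sin θ sin δ cos φ₁, cos δ − sin φ₁ sin φ₂) = atan2(-0.0321, 0.2493) = -7.344°.
λ₂ = -32.750° − 7.344° = -40.09°.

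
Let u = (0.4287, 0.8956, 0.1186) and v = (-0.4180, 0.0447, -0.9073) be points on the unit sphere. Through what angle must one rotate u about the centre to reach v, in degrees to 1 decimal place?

104.3°

u·v = -0.2468; |u| = 1.0000, |v| = 1.0000.
cos θ = (u·v)/(|u||v|) = -0.2468, so θ = 104.3°.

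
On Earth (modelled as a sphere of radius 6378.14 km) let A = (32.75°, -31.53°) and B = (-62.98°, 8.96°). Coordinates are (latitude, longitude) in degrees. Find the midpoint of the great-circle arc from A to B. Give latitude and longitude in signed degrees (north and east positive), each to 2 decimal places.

-15.97°, -17.57°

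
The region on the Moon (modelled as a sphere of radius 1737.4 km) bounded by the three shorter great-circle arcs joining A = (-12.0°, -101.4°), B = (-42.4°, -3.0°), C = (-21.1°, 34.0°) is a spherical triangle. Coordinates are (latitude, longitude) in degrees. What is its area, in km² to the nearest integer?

426371 km²

Side lengths (central angles): a = 0.6551, b = 2.1833, c = 1.5361 rad; semiperimeter s = 2.1873.
By l'Huilier's theorem, tan(E/4) = √[tan(s/2) tan((s−a)/2) tan((s−b)/2) tan((s−c)/2)], giving spherical excess E = 0.1412 rad.
Area = E·R² = 0.1412 × (1737.4)² ≈ 426371 km².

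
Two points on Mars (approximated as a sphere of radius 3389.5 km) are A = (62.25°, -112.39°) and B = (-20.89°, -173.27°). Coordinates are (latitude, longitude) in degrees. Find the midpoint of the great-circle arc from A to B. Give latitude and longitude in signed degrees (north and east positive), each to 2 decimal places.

23.25°, -153.96°

Central angle δ = 1.6749 rad. Interpolating on the sphere with fraction f = 0.5:
P = [sin((1−f)δ)·A + sin(fδ)·B] / sin δ = 0.7470·A + 0.7470·B in Cartesian coordinates,
giving P = (-0.8255, -0.4034, 0.3947), i.e. latitude 23.25°, longitude -153.96°.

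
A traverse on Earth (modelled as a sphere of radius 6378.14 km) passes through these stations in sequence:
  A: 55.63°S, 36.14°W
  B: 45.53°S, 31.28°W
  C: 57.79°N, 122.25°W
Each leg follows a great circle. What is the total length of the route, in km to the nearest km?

15379 km

Leg A→B: central angle 0.1842 rad, distance 1174.9 km.
Leg B→C: central angle 2.2270 rad, distance 14204.1 km.
Total: 1174.9 + 14204.1 ≈ 15379 km.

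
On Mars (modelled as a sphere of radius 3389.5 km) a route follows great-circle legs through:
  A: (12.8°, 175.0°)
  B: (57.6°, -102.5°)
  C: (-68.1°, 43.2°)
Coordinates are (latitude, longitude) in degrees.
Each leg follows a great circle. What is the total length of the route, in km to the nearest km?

14005 km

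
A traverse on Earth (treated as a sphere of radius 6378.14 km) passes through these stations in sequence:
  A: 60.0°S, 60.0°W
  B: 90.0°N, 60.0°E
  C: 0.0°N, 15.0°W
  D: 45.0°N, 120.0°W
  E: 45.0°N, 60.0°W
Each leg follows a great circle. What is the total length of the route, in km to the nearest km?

Leg A→B: central angle 2.6180 rad, distance 16697.9 km.
Leg B→C: central angle 1.5708 rad, distance 10018.8 km.
Leg C→D: central angle 1.7548 rad, distance 11192.7 km.
Leg D→E: central angle 0.7227 rad, distance 4609.7 km.
Total: 16697.9 + 10018.8 + 11192.7 + 4609.7 ≈ 42519 km.

42519 km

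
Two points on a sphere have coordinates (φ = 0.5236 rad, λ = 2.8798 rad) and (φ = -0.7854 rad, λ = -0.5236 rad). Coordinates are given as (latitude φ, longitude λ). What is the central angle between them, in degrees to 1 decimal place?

Let φ₁ = 0.5236 rad, φ₂ = -0.7854 rad, and Δλ = 2.8798 rad.
cos c = sin φ₁ sin φ₂ + cos φ₁ cos φ₂ cos Δλ = (0.5000)(-0.7071) + (0.8660)(0.7071)(-0.9659) = -0.94506,
so c = arccos(-0.94506) = 2.80857 rad.
So the angular separation is 160.9°.

160.9°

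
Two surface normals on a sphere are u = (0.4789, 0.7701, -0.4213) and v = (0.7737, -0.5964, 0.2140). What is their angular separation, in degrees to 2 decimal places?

100.31°

u·v = -0.1789; |u| = 0.9999, |v| = 1.0001.
cos θ = (u·v)/(|u||v|) = -0.1789, so θ = 100.31°.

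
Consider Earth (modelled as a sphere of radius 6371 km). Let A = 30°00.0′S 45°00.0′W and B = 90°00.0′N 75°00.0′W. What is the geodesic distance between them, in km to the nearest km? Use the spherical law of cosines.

Let φ₁ = -0.5236 rad, φ₂ = 1.5708 rad, and Δλ = -0.5236 rad.
cos c = sin φ₁ sin φ₂ + cos φ₁ cos φ₂ cos Δλ = (-0.5000)(1.0000) + (0.8660)(0.0000)(0.8660) = -0.50000,
so c = arccos(-0.50000) = 2.09440 rad.
Distance = R·c = 6371 × 2.0944 ≈ 13343 km.

13343 km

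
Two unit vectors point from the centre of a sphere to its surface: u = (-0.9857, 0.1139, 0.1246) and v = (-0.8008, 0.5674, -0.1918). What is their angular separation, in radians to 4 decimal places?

0.5916 rad

u·v = 0.8301; |u| = 1.0001, |v| = 1.0000.
cos θ = (u·v)/(|u||v|) = 0.8300, so θ = 0.5916 rad.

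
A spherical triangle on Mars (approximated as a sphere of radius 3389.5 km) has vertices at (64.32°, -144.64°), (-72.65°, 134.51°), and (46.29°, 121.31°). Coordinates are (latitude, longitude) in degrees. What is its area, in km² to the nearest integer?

21787641 km²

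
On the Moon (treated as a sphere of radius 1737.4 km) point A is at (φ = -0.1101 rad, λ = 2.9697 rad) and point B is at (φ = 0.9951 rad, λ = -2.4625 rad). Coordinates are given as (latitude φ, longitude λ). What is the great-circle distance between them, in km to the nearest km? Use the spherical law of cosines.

2264 km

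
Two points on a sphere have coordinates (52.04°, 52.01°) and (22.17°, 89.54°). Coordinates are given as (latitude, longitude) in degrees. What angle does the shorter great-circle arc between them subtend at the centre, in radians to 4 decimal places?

In radians: φ₁ = 0.9083, φ₂ = 0.3869, Δλ = 37.530° = 0.6550 rad.
Haversine: a = sin²(Δφ/2) + cos φ₁ cos φ₂ sin²(Δλ/2) = 0.0664 + (0.6151)(0.9261)(0.1035) = 0.12537.
Central angle c = 2·arcsin(√a) = 0.72385 rad.
So the angular separation is 0.7238 rad.

0.7238 rad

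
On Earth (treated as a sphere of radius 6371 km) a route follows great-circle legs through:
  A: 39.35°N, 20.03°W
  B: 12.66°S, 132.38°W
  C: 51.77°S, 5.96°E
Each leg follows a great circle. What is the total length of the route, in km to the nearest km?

24619 km

Leg A→B: central angle 2.0107 rad, distance 12810.3 km.
Leg B→C: central angle 1.8535 rad, distance 11808.4 km.
Total: 12810.3 + 11808.4 ≈ 24619 km.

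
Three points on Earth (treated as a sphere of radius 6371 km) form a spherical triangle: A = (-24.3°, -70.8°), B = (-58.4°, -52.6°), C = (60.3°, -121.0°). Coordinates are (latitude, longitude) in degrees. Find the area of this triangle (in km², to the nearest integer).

4946534 km²

Side lengths (central angles): a = 2.2709, b = 1.6393, c = 0.6365 rad; semiperimeter s = 2.2733.
By l'Huilier's theorem, tan(E/4) = √[tan(s/2) tan((s−a)/2) tan((s−b)/2) tan((s−c)/2)], giving spherical excess E = 0.1219 rad.
Area = E·R² = 0.1219 × (6371)² ≈ 4946534 km².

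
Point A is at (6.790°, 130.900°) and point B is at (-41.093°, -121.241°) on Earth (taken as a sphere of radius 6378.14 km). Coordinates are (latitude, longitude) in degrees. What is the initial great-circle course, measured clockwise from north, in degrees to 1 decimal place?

Δλ = 107.859° = 1.8825 rad.
y = sin Δλ · cos φ₂ = (0.9518)(0.7536) = 0.7173
x = cos φ₁ sin φ₂ − sin φ₁ cos φ₂ cos Δλ = (0.9930)(-0.6573) − (0.1182)(0.7536)(-0.3067) = -0.6253
θ = atan2(y, x) = 131.08°, so the bearing is 131.1°.

131.1°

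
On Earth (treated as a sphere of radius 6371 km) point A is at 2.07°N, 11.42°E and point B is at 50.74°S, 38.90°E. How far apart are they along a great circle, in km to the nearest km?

6425 km

Let φ₁ = 0.0361 rad, φ₂ = -0.8856 rad, and Δλ = 0.4796 rad.
cos c = sin φ₁ sin φ₂ + cos φ₁ cos φ₂ cos Δλ = (0.0361)(-0.7743) + (0.9993)(0.6328)(0.8872) = 0.53310,
so c = arccos(0.53310) = 1.00853 rad.
Distance = R·c = 6371 × 1.0085 ≈ 6425 km.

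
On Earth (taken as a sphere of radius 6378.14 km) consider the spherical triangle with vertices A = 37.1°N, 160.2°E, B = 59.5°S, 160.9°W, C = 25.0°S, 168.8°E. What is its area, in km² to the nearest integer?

Side lengths (central angles): a = 0.7055, b = 1.0930, c = 1.7770 rad; semiperimeter s = 1.7877.
By l'Huilier's theorem, tan(E/4) = √[tan(s/2) tan((s−a)/2) tan((s−b)/2) tan((s−c)/2)], giving spherical excess E = 0.1527 rad.
Area = E·R² = 0.1527 × (6378.14)² ≈ 6213288 km².

6213288 km²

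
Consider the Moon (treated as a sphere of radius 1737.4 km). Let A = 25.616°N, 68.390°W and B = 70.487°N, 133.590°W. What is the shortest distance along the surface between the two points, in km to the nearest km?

1751 km

In radians: φ₁ = 0.4471, φ₂ = 1.2302, Δλ = -65.200° = -1.1380 rad.
Haversine: a = sin²(Δφ/2) + cos φ₁ cos φ₂ sin²(Δλ/2) = 0.1457 + (0.9017)(0.3340)(0.2903) = 0.23308.
Central angle c = 2·arcsin(√a) = 1.00766 rad.
Distance = R·c = 1737.4 × 1.0077 ≈ 1751 km.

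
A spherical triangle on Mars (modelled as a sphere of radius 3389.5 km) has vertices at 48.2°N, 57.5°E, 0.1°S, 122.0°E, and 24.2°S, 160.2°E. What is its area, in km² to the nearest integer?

2559325 km²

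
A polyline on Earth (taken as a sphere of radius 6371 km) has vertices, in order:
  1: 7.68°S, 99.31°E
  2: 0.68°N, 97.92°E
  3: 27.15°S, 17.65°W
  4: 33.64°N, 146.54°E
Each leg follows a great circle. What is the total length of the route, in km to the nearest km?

31837 km

Leg 1→2: central angle 0.1479 rad, distance 942.3 km.
Leg 2→3: central angle 1.9708 rad, distance 12556.1 km.
Leg 3→4: central angle 2.8784 rad, distance 18338.4 km.
Total: 942.3 + 12556.1 + 18338.4 ≈ 31837 km.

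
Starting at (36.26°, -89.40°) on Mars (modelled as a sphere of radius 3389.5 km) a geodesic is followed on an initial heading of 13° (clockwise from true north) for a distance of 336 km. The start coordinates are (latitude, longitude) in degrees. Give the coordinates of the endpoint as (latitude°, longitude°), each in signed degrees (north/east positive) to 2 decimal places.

41.78°, -87.69°

Angular distance δ = d/R = 336/3389.5 = 0.09913 rad; initial bearing θ = 0.2269 rad.
sin φ₂ = sin φ₁ cos δ + cos φ₁ sin δ cos θ = (0.5915)(0.9951) + (0.8063)(0.0990)(0.9744) = 0.6663, so φ₂ = 41.78°.
Δλ = atan2(sin θ sin δ cos φ₁, cos δ − sin φ₁ sin φ₂) = atan2(0.0180, 0.6010) = 1.711°.
λ₂ = -89.400° + 1.711° = -87.69°.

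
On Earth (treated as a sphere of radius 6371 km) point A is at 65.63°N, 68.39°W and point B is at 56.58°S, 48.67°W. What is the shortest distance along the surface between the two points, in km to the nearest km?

13690 km

With latitudes φ₁ = 65.630°, φ₂ = -56.580° and longitude difference Δλ = 19.720°:
Haversine: a = sin²(Δφ/2) + cos φ₁ cos φ₂ sin²(Δλ/2) = 0.7665 + (0.4126)(0.5508)(0.0293) = 0.77318.
Central angle c = 2·arcsin(√a) = 2.14880 rad.
Distance = R·c = 6371 × 2.1488 ≈ 13690 km.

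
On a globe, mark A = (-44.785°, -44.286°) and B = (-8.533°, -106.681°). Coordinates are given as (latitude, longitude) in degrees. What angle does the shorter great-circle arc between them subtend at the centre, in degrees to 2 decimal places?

64.55°

With latitudes φ₁ = -44.785°, φ₂ = -8.533° and longitude difference Δλ = -62.395°:
cos c = sin φ₁ sin φ₂ + cos φ₁ cos φ₂ cos Δλ = (-0.7044)(-0.1484) + (0.7098)(0.9889)(0.4634) = 0.42977,
so c = arccos(0.42977) = 1.12656 rad.
So the angular separation is 64.55°.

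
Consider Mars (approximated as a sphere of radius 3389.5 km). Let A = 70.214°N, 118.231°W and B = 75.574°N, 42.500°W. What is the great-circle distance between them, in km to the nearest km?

Let φ₁ = 1.2255 rad, φ₂ = 1.3190 rad, and Δλ = 1.3218 rad.
cos c = sin φ₁ sin φ₂ + cos φ₁ cos φ₂ cos Δλ = (0.9410)(0.9685) + (0.3385)(0.2491)(0.2465) = 0.93208,
so c = arccos(0.93208) = 0.37068 rad.
Distance = R·c = 3389.5 × 0.3707 ≈ 1256 km.

1256 km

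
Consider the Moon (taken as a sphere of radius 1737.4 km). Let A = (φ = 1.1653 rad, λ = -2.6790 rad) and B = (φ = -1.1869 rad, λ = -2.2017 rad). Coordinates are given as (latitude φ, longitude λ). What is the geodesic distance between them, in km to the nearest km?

Let φ₁ = 1.1653 rad, φ₂ = -1.1869 rad, and Δλ = 0.4773 rad.
Haversine: a = sin²(Δφ/2) + cos φ₁ cos φ₂ sin²(Δλ/2) = 0.8521 + (0.3945)(0.3745)(0.0559) = 0.86039.
Central angle c = 2·arcsin(√a) = 2.37574 rad.
Distance = R·c = 1737.4 × 2.3757 ≈ 4128 km.

4128 km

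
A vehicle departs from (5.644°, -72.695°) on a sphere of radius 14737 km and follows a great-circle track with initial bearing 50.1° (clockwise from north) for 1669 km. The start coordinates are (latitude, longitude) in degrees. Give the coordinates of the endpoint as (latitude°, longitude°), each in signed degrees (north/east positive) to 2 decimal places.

Angular distance δ = d/R = 1669/14737 = 0.11325 rad; initial bearing θ = 0.8744 rad.
sin φ₂ = sin φ₁ cos δ + cos φ₁ sin δ cos θ = (0.0983)(0.9936) + (0.9952)(0.1130)(0.6414) = 0.1699, so φ₂ = 9.78°.
Δλ = atan2(sin θ sin δ cos φ₁, cos δ − sin φ₁ sin φ₂) = atan2(0.0863, 0.9769) = 5.047°.
λ₂ = -72.695° + 5.047° = -67.65°.

9.78°, -67.65°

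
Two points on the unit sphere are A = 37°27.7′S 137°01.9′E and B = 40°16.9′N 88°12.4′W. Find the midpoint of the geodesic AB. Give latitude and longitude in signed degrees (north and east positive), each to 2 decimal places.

3.66°, -158.31°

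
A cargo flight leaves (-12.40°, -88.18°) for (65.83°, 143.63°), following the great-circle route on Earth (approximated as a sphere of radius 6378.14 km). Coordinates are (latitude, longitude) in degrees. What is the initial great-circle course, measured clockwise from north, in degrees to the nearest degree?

339°

Δλ = -128.190° = -2.2373 rad.
y = sin Δλ · cos φ₂ = (-0.7860)(0.4094) = -0.3218
x = cos φ₁ sin φ₂ − sin φ₁ cos φ₂ cos Δλ = (0.9767)(0.9123) − (-0.2147)(0.4094)(-0.6183) = 0.8367
θ = atan2(y, x) = -21.04°; adding 360° gives 339°.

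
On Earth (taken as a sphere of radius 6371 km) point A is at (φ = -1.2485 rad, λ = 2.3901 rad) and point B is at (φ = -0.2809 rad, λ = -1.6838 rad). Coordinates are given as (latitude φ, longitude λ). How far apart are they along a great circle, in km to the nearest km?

In radians: φ₁ = -1.2485, φ₂ = -0.2809, Δλ = 126.583° = 2.2093 rad.
cos c = sin φ₁ sin φ₂ + cos φ₁ cos φ₂ cos Δλ = (-0.9485)(-0.2772) + (0.3167)(0.9608)(-0.5960) = 0.08157,
so c = arccos(0.08157) = 1.48914 rad.
Distance = R·c = 6371 × 1.4891 ≈ 9487 km.

9487 km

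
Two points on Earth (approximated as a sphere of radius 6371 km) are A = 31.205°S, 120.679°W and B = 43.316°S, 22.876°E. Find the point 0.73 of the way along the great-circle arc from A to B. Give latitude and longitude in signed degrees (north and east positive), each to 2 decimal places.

-63.22°, -7.76°

The central angle between A and B is δ = 1.7165 rad.
With f = 0.73, the slerp weights are sin((1−f)δ)/sin δ = 0.4518 and sin(fδ)/sin δ = 0.9601.
Weighted sum of the unit vectors: (0.4518)·(-0.4364,-0.7356,-0.5181) + (0.9601)·(0.6704,0.2828,-0.6860) = (0.4464, -0.0608, -0.8927).
Converting back: φ = atan2(z, √(x²+y²)) = -63.22°, λ = atan2(y, x) = -7.76°.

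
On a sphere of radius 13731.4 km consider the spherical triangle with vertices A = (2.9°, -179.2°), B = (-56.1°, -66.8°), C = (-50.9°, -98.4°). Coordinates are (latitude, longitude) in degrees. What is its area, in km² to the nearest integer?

Side lengths (central angles): a = 0.3371, b = 1.5093, c = 1.8279 rad; semiperimeter s = 1.8371.
By l'Huilier's theorem, tan(E/4) = √[tan(s/2) tan((s−a)/2) tan((s−b)/2) tan((s−c)/2)], giving spherical excess E = 0.1222 rad.
Area = E·R² = 0.1222 × (13731.4)² ≈ 23034496 km².

23034496 km²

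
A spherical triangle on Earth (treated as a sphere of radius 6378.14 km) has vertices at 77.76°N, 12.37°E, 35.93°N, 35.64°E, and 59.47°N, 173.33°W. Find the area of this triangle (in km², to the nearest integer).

7668067 km²

Side lengths (central angles): a = 1.4247, b = 0.7457, c = 0.7508 rad; semiperimeter s = 1.4606.
By l'Huilier's theorem, tan(E/4) = √[tan(s/2) tan((s−a)/2) tan((s−b)/2) tan((s−c)/2)], giving spherical excess E = 0.1885 rad.
Area = E·R² = 0.1885 × (6378.14)² ≈ 7668067 km².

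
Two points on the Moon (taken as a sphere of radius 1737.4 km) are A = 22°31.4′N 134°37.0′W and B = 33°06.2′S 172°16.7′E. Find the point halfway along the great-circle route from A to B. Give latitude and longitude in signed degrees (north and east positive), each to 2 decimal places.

The central angle between A and B is δ = 1.3126 rad.
With f = 0.5, the slerp weights are sin((1−f)δ)/sin δ = 0.6311 and sin(fδ)/sin δ = 0.6311.
Weighted sum of the unit vectors: (0.6311)·(-0.6488,-0.6575,0.3831) + (0.6311)·(-0.8301,0.1126,-0.5462) = (-0.9333, -0.3439, -0.1029).
Converting back: φ = atan2(z, √(x²+y²)) = -5.91°, λ = atan2(y, x) = -159.77°.

-5.91°, -159.77°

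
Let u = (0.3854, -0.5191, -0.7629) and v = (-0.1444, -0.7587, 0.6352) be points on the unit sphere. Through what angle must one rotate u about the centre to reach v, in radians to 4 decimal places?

1.7177 rad

u·v = -0.1464; |u| = 1.0000, |v| = 1.0000.
cos θ = (u·v)/(|u||v|) = -0.1464, so θ = 1.7177 rad.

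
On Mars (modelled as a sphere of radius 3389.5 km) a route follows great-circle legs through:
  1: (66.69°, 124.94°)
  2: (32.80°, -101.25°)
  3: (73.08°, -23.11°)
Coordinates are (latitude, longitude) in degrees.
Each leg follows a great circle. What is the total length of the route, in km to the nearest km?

Leg 1→2: central angle 1.3003 rad, distance 4407.3 km.
Leg 2→3: central angle 0.9661 rad, distance 3274.5 km.
Total: 4407.3 + 3274.5 ≈ 7682 km.

7682 km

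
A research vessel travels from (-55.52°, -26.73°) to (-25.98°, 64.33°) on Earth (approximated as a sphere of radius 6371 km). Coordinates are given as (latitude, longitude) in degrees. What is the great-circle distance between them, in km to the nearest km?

Let φ₁ = -0.9690 rad, φ₂ = -0.4534 rad, and Δλ = 1.5893 rad.
cos c = sin φ₁ sin φ₂ + cos φ₁ cos φ₂ cos Δλ = (-0.8243)(-0.4381) + (0.5661)(0.8989)(-0.0185) = 0.35169,
so c = arccos(0.35169) = 1.21142 rad.
Distance = R·c = 6371 × 1.2114 ≈ 7718 km.

7718 km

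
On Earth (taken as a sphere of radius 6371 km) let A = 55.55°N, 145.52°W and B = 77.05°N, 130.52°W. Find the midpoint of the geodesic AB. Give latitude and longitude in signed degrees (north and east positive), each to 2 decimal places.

Central angle δ = 0.3869 rad. Interpolating on the sphere with fraction f = 0.5:
P = [sin((1−f)δ)·A + sin(fδ)·B] / sin δ = 0.5095·A + 0.5095·B in Cartesian coordinates,
giving P = (-0.3118, -0.2500, 0.9167), i.e. latitude 66.45°, longitude -141.28°.

66.45°, -141.28°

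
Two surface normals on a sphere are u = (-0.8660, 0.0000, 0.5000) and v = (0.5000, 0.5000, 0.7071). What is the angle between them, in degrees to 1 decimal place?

94.6°

u·v = -0.0795; |u| = 1.0000, |v| = 1.0000.
cos θ = (u·v)/(|u||v|) = -0.0795, so θ = 94.6°.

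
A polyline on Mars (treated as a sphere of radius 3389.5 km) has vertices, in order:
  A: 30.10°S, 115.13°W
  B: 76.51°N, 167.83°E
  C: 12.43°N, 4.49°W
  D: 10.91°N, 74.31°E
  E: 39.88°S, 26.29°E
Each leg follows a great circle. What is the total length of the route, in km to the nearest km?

20799 km

Leg A→B: central angle 2.0291 rad, distance 6877.6 km.
Leg B→C: central angle 1.5873 rad, distance 5380.0 km.
Leg C→D: central angle 1.3418 rad, distance 4548.1 km.
Leg D→E: central angle 1.1781 rad, distance 3993.3 km.
Total: 6877.6 + 5380.0 + 4548.1 + 3993.3 ≈ 20799 km.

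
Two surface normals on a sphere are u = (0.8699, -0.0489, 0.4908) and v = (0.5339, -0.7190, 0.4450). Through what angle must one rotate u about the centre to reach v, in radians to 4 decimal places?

0.7699 rad

u·v = 0.7180; |u| = 1.0000, |v| = 1.0000.
cos θ = (u·v)/(|u||v|) = 0.7180, so θ = 0.7699 rad.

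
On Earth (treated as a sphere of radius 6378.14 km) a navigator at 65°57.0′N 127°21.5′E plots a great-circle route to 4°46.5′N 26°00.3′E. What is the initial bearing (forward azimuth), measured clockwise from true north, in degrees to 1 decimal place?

With φ₁ = 1.1510, φ₂ = 0.0833, Δλ = -1.7689 rad, the forward-azimuth formula gives
θ = atan2( sin Δλ cos φ₂ , cos φ₁ sin φ₂ − sin φ₁ cos φ₂ cos Δλ ) = atan2(-0.9770, 0.2131) = -77.70°.
Adding 360° brings this into [0°, 360°): 282.3°.

282.3°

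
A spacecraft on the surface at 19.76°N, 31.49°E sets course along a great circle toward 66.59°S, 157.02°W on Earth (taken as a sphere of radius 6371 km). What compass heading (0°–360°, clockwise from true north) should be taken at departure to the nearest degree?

With φ₁ = 0.3449, φ₂ = -1.1622, Δλ = 2.9931 rad, the forward-azimuth formula gives
θ = atan2( sin Δλ cos φ₂ , cos φ₁ sin φ₂ − sin φ₁ cos φ₂ cos Δλ ) = atan2(0.0588, -0.7308) = 175.40°.
So the initial bearing is 175°.

175°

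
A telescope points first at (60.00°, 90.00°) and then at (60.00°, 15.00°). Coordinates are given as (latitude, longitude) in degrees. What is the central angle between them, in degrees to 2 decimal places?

35.44°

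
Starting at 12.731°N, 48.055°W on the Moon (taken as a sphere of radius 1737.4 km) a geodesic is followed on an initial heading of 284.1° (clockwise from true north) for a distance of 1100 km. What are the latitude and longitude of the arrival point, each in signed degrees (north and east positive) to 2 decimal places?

Angular distance δ = d/R = 1100/1737.4 = 0.63313 rad; initial bearing θ = 4.9585 rad.
sin φ₂ = sin φ₁ cos δ + cos φ₁ sin δ cos θ = (0.2204)(0.8062) + (0.9754)(0.5917)(0.2436) = 0.3183, so φ₂ = 18.56°.
Δλ = atan2(sin θ sin δ cos φ₁, cos δ − sin φ₁ sin φ₂) = atan2(-0.5597, 0.7360) = -37.252°.
λ₂ = -48.055° − 37.252° = -85.31°.

18.56°, -85.31°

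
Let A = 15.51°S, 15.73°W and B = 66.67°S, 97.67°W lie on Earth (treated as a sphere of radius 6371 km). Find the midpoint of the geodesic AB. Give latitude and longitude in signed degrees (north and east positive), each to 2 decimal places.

-47.36°, -36.77°

The central angle between A and B is δ = 1.2671 rad.
With f = 0.5, the slerp weights are sin((1−f)δ)/sin δ = 0.6204 and sin(fδ)/sin δ = 0.6204.
Weighted sum of the unit vectors: (0.6204)·(0.9275,-0.2612,-0.2674) + (0.6204)·(-0.0529,-0.3925,-0.9182) = (0.5426, -0.4056, -0.7356).
Converting back: φ = atan2(z, √(x²+y²)) = -47.36°, λ = atan2(y, x) = -36.77°.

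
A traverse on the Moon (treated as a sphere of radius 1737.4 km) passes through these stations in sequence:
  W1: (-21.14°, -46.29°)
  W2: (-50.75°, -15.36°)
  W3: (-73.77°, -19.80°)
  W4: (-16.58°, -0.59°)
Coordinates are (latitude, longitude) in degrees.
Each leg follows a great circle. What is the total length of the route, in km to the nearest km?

3625 km

Leg W1→W2: central angle 0.6673 rad, distance 1159.4 km.
Leg W2→W3: central angle 0.4031 rad, distance 700.4 km.
Leg W3→W4: central angle 1.0158 rad, distance 1764.9 km.
Total: 1159.4 + 700.4 + 1764.9 ≈ 3625 km.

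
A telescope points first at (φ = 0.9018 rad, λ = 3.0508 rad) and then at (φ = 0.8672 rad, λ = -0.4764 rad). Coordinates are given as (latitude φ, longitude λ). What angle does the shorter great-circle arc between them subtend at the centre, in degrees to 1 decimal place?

Let φ₁ = 0.9018 rad, φ₂ = 0.8672 rad, and Δλ = 2.7560 rad.
cos c = sin φ₁ sin φ₂ + cos φ₁ cos φ₂ cos Δλ = (0.7844)(0.7625) + (0.6202)(0.6470)(-0.9266) = 0.22637,
so c = arccos(0.22637) = 1.34245 rad.
So the angular separation is 76.9°.

76.9°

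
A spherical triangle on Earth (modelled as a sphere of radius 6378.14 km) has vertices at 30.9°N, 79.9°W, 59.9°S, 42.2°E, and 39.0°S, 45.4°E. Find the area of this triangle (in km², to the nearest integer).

34911875 km²

Side lengths (central angles): a = 0.3665, b = 2.3582, c = 2.3090 rad; semiperimeter s = 2.5168.
By l'Huilier's theorem, tan(E/4) = √[tan(s/2) tan((s−a)/2) tan((s−b)/2) tan((s−c)/2)], giving spherical excess E = 0.8582 rad.
Area = E·R² = 0.8582 × (6378.14)² ≈ 34911875 km².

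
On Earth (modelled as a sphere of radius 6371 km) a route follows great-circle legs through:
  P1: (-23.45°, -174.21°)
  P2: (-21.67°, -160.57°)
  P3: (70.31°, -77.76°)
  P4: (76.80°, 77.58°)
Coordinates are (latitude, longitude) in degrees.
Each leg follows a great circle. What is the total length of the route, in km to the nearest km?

16993 km

Leg P1→P2: central angle 0.2219 rad, distance 1414.0 km.
Leg P2→P3: central angle 1.8844 rad, distance 12005.5 km.
Leg P3→P4: central angle 0.5610 rad, distance 3574.0 km.
Total: 1414.0 + 12005.5 + 3574.0 ≈ 16993 km.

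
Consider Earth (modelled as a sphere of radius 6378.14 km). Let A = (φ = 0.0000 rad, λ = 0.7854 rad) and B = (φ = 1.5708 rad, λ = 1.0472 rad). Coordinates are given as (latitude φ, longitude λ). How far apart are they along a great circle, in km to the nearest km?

Let φ₁ = 0.0000 rad, φ₂ = 1.5708 rad, and Δλ = 0.2618 rad.
cos c = sin φ₁ sin φ₂ + cos φ₁ cos φ₂ cos Δλ = (0.0000)(1.0000) + (1.0000)(-0.0000)(0.9659) = -0.00000,
so c = arccos(-0.00000) = 1.57080 rad.
Distance = R·c = 6378.14 × 1.5708 ≈ 10019 km.

10019 km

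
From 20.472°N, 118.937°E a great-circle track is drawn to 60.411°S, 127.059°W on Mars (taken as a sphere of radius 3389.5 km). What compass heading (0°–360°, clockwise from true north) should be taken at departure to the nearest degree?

149°

With φ₁ = 0.3573, φ₂ = -1.0544, Δλ = 1.9897 rad, the forward-azimuth formula gives
θ = atan2( sin Δλ cos φ₂ , cos φ₁ sin φ₂ − sin φ₁ cos φ₂ cos Δλ ) = atan2(0.4511, -0.7444) = 148.79°.
So the initial bearing is 149°.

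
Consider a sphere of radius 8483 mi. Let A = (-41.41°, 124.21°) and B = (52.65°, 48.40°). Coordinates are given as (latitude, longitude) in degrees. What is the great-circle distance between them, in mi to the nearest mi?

16948 mi

In radians: φ₁ = -0.7227, φ₂ = 0.9189, Δλ = -75.810° = -1.3231 rad.
cos c = sin φ₁ sin φ₂ + cos φ₁ cos φ₂ cos Δλ = (-0.6614)(0.7949) + (0.7500)(0.6067)(0.2451) = -0.41427,
so c = arccos(-0.41427) = 1.99794 rad.
Distance = R·c = 8483 × 1.9979 ≈ 16948 mi.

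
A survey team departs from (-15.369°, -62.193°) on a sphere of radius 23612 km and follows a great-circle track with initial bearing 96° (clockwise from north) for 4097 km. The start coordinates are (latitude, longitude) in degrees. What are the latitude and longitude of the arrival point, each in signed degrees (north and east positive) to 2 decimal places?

-16.17°, -51.89°

Angular distance δ = d/R = 4097/23612 = 0.17351 rad; initial bearing θ = 1.6755 rad.
sin φ₂ = sin φ₁ cos δ + cos φ₁ sin δ cos θ = (-0.2650)(0.9850) + (0.9642)(0.1726)(-0.1045) = -0.2785, so φ₂ = -16.17°.
Δλ = atan2(sin θ sin δ cos φ₁, cos δ − sin φ₁ sin φ₂) = atan2(0.1656, 0.9112) = 10.298°.
λ₂ = -62.193° + 10.298° = -51.89°.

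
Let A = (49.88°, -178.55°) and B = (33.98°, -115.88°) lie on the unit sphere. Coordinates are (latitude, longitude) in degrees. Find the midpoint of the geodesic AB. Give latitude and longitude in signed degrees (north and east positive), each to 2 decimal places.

46.36°, -142.85°

The central angle between A and B is δ = 0.8329 rad.
With f = 0.5, the slerp weights are sin((1−f)δ)/sin δ = 0.5467 and sin(fδ)/sin δ = 0.5467.
Weighted sum of the unit vectors: (0.5467)·(-0.6442,-0.0163,0.7647) + (0.5467)·(-0.3619,-0.7461,0.5589) = (-0.5501, -0.4168, 0.7237).
Converting back: φ = atan2(z, √(x²+y²)) = 46.36°, λ = atan2(y, x) = -142.85°.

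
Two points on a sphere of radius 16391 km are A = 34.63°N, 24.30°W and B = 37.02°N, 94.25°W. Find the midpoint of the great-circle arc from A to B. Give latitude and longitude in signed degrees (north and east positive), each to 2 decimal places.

41.38°, -58.67°

The central angle between A and B is δ = 0.9675 rad.
With f = 0.5, the slerp weights are sin((1−f)δ)/sin δ = 0.5648 and sin(fδ)/sin δ = 0.5648.
Weighted sum of the unit vectors: (0.5648)·(0.7499,-0.3386,0.5683) + (0.5648)·(-0.0592,-0.7962,0.6021) = (0.3901, -0.6410, 0.6610).
Converting back: φ = atan2(z, √(x²+y²)) = 41.38°, λ = atan2(y, x) = -58.67°.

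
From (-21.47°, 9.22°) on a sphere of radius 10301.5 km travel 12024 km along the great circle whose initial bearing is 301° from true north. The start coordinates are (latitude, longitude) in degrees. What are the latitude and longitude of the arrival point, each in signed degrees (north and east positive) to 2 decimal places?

17.28°, -46.43°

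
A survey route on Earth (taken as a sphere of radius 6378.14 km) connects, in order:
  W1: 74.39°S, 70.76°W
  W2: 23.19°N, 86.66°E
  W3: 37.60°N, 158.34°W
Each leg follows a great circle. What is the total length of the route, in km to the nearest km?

Leg W1→W2: central angle 2.2239 rad, distance 14184.3 km.
Leg W2→W3: central angle 1.6384 rad, distance 10449.7 km.
Total: 14184.3 + 10449.7 ≈ 24634 km.

24634 km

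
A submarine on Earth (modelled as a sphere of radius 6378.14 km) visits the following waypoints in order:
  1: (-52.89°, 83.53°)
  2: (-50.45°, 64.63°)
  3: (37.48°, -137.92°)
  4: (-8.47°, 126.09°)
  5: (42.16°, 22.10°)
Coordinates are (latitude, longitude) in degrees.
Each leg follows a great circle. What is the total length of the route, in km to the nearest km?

Leg 1→2: central angle 0.2083 rad, distance 1328.7 km.
Leg 2→3: central angle 2.7815 rad, distance 17740.6 km.
Leg 3→4: central angle 1.7432 rad, distance 11118.3 km.
Leg 4→5: central angle 1.8505 rad, distance 11803.0 km.
Total: 1328.7 + 17740.6 + 11118.3 + 11803.0 ≈ 41991 km.

41991 km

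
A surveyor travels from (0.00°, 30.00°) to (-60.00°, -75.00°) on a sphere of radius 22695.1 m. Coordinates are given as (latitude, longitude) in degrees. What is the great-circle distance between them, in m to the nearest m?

38595 m

Let φ₁ = 0.0000 rad, φ₂ = -1.0472 rad, and Δλ = -1.8326 rad.
cos c = sin φ₁ sin φ₂ + cos φ₁ cos φ₂ cos Δλ = (0.0000)(-0.8660) + (1.0000)(0.5000)(-0.2588) = -0.12941,
so c = arccos(-0.12941) = 1.70057 rad.
Distance = R·c = 22695.1 × 1.7006 ≈ 38595 m.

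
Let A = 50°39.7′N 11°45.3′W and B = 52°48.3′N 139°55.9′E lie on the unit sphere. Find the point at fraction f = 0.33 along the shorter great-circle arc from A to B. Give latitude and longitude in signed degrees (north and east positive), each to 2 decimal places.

72.57°, 12.52°

The central angle between A and B is δ = 1.2883 rad.
With f = 0.33, the slerp weights are sin((1−f)δ)/sin δ = 0.7913 and sin(fδ)/sin δ = 0.4295.
Weighted sum of the unit vectors: (0.7913)·(0.6206,-0.1291,0.7734) + (0.4295)·(-0.4626,0.3891,0.7966) = (0.2924, 0.0649, 0.9541).
Converting back: φ = atan2(z, √(x²+y²)) = 72.57°, λ = atan2(y, x) = 12.52°.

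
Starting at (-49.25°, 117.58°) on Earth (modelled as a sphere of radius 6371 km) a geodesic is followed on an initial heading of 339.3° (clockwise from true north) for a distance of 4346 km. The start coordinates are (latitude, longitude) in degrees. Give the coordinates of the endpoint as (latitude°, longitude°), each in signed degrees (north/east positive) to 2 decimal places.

-11.72°, 104.42°

Angular distance δ = d/R = 4346/6371 = 0.68215 rad; initial bearing θ = 5.9219 rad.
sin φ₂ = sin φ₁ cos δ + cos φ₁ sin δ cos θ = (-0.7576)(0.7762) + (0.6528)(0.6305)(0.9354) = -0.2031, so φ₂ = -11.72°.
Δλ = atan2(sin θ sin δ cos φ₁, cos δ − sin φ₁ sin φ₂) = atan2(-0.1455, 0.6224) = -13.156°.
λ₂ = 117.580° − 13.156° = 104.42°.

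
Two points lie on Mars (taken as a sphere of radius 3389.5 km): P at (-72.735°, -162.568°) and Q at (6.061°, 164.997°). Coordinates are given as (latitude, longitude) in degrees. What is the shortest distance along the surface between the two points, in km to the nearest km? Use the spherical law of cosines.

With latitudes φ₁ = -72.735°, φ₂ = 6.061° and longitude difference Δλ = -32.435°:
cos c = sin φ₁ sin φ₂ + cos φ₁ cos φ₂ cos Δλ = (-0.9549)(0.1056) + (0.2968)(0.9944)(0.8440) = 0.14826,
so c = arccos(0.14826) = 1.42199 rad.
Distance = R·c = 3389.5 × 1.4220 ≈ 4820 km.

4820 km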